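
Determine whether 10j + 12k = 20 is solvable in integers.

Step 1: Compute gcd(10, 12).
gcd(10, 12) = 2

Step 2: Check divisibility.
Does 2 divide 20? 20 = 2 x 10, so yes.

By the theorem on linear Diophantine equations, 10j + 12k = 20 has integer solutions if and only if gcd(10, 12) divides 20. Since 2 | 20, solutions exist.

Yes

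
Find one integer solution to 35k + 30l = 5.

Step 1: Check solvability.
gcd(35, 30) = 5
Since 5 divides 5, solutions exist.

Step 2: Apply extended Euclidean algorithm to find gcd.
We find integers such that 35*x0 + 30*y0 = 5

Step 3: Scale the particular solution.
Multiply by 5/5 = 1:
k = 1, l = -1

Step 4: Verify.
35*(1) + 30*(-1) = 5 = 5 ✓

k = 1, l = -1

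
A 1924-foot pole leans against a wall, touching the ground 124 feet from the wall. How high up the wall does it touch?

The ladder, wall, and ground form a right triangle with hypotenuse 1924 and one leg 124.
By the Pythagorean theorem: h² = 1924² - 124² = 3701776 - 15376 = 3686400
h = √3686400 = 1920 feet

1920 feet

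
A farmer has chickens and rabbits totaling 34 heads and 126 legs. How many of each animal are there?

Let c = chickens, r = rabbits.
Heads: c + r = 34
Legs: 2c + 4r = 126
From the first equation, c = 34 - r. Substitute:
2(34 - r) + 4r = 126
68 + 2r = 126
r = (126 - 68)/2 = 29
c = 34 - 29 = 5

Chickens: 5, Rabbits: 29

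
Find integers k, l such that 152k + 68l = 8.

Step 1: Check solvability.
gcd(152, 68) = 4
Since 4 divides 8, solutions exist.

Step 2: Apply extended Euclidean algorithm to find gcd.
We find integers such that 152*x0 + 68*y0 = 4

Step 3: Scale the particular solution.
Multiply by 8/4 = 2:
k = -8, l = 18

Step 4: Verify.
152*(-8) + 68*(18) = 8 = 8 ✓

k = -8, l = 18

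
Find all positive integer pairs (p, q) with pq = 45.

The positive divisors of 45 are: 1, 3, 5, 9, 15, 45.
Each divisor d gives the pair (d, 45/d):
(1, 45), (3, 15), (5, 9), (9, 5), (15, 3), (45, 1)

(1, 45), (3, 15), (5, 9), (9, 5), (15, 3), (45, 1)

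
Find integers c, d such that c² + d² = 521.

We need to find integers c, d > 0 such that c² + d² = 521.
Trying c = 11: d² = 521 - 11² = 521 - 121 = 400
d = 20
Check: 11² + 20² = 121 + 400 = 521 ✓

521 = 11² + 20²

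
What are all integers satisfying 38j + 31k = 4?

Step 1: Compute gcd(38, 31) = 1.
Since 1 divides 4, solutions exist.

Step 2: Find a particular solution using extended Euclidean algorithm.
We get j₀ = 36, k₀ = -44.
Check: 38*36 + 31*-44 = 4 = 4 ✓

Step 3: Write the general solution.
j = 36 + (31/1)t = 36 + 31t
k = -44 - (38/1)t = -44 - 38t
for any integer t.

j = 36 + 31t, k = -44 - 38t for integer t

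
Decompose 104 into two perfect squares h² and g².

We need to find integers h, g > 0 such that h² + g² = 104.
Trying h = 2: g² = 104 - 2² = 104 - 4 = 100
g = 10
Check: 2² + 10² = 4 + 100 = 104 ✓

104 = 2² + 10²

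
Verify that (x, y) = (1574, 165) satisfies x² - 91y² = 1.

Compute x² = 1574² = 2477476
Compute 91y² = 91·165² = 91·27225 = 2477475
x² - 91y² = 2477476 - 2477475 = 1
Since this equals 1, (1574, 165) is a solution.

Yes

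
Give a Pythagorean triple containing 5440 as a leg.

We need the other leg and hypotenuse such that 5440² + x² = c².
Take x = 888, c = 5512: 5440² + 888² = 29593600 + 788544 = 30382144 = 5512² ✓
Triple: (888, 5440, 5512)

(888, 5440, 5512)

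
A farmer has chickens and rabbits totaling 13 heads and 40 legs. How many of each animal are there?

Let c = chickens, r = rabbits.
Heads: c + r = 13
Legs: 2c + 4r = 40
From the first equation, c = 13 - r. Substitute:
2(13 - r) + 4r = 40
26 + 2r = 40
r = (40 - 26)/2 = 7
c = 13 - 7 = 6

Chickens: 6, Rabbits: 7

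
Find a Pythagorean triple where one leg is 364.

We need the other leg and hypotenuse such that 364² + x² = c².
Take x = 627, c = 725: 364² + 627² = 132496 + 393129 = 525625 = 725² ✓
Triple: (627, 364, 725)

(627, 364, 725)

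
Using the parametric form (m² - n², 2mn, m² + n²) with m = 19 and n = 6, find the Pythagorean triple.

a = m² - n² = 19² - 6² = 361 - 36 = 325
b = 2mn = 2·19·6 = 228
c = m² + n² = 361 + 36 = 397
Verify: 325² + 228² = 105625 + 51984 = 157609 = 397² ✓

(325, 228, 397)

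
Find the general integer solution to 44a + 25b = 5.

Step 1: Compute gcd(44, 25) = 1.
Since 1 divides 5, solutions exist.

Step 2: Find a particular solution using extended Euclidean algorithm.
We get a₀ = 20, b₀ = -35.
Check: 44*20 + 25*-35 = 5 = 5 ✓

Step 3: Write the general solution.
a = 20 + (25/1)t = 20 + 25t
b = -35 - (44/1)t = -35 - 44t
for any integer t.

a = 20 + 25t, b = -35 - 44t for integer t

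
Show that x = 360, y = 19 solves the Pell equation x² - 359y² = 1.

Compute x² = 360² = 129600
Compute 359y² = 359·19² = 359·361 = 129599
x² - 359y² = 129600 - 129599 = 1
Since this equals 1, (360, 19) is a solution.

Yes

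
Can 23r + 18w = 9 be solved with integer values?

Step 1: Compute gcd(23, 18).
gcd(23, 18) = 1

Step 2: Check divisibility.
Does 1 divide 9? 9 = 1 x 9, so yes.

By the theorem on linear Diophantine equations, 23r + 18w = 9 has integer solutions if and only if gcd(23, 18) divides 9. Since 1 | 9, solutions exist.

Yes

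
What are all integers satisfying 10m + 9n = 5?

Step 1: Compute gcd(10, 9) = 1.
Since 1 divides 5, solutions exist.

Step 2: Find a particular solution using extended Euclidean algorithm.
We get m₀ = 5, n₀ = -5.
Check: 10*5 + 9*-5 = 5 = 5 ✓

Step 3: Write the general solution.
m = 5 + (9/1)t = 5 + 9t
n = -5 - (10/1)t = -5 - 10t
for any integer t.

m = 5 + 9t, n = -5 - 10t for integer t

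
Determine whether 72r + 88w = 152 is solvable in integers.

Step 1: Compute gcd(72, 88).
gcd(72, 88) = 8

Step 2: Check divisibility.
Does 8 divide 152? 152 = 8 x 19, so yes.

By the theorem on linear Diophantine equations, 72r + 88w = 152 has integer solutions if and only if gcd(72, 88) divides 152. Since 8 | 152, solutions exist.

Yes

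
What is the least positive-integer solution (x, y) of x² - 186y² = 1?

We seek the smallest positive integers (x, y) with x² - 186y² = 1, i.e., x² = 186y² + 1.
Try successive y values:
y = 1: x² = 186·1² + 1 = 187, not a perfect square
y = 2: x² = 186·2² + 1 = 745, not a perfect square
y = 3: x² = 186·3² + 1 = 1675, not a perfect square
... continuing the search (or via continued fractions) ...
y = 550: x² = 186·550² + 1 = 56265001, x = 7501 ✓

Verify: 7501² - 186·550² = 56265001 - 56265000 = 1 ✓

x = 7501, y = 550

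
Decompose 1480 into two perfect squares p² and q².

We need to find integers p, q > 0 such that p² + q² = 1480.
Trying p = 6: q² = 1480 - 6² = 1480 - 36 = 1444
q = 38
Check: 6² + 38² = 36 + 1444 = 1480 ✓

1480 = 6² + 38²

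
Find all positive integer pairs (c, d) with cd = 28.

The positive divisors of 28 are: 1, 2, 4, 7, 14, 28.
Each divisor d gives the pair (d, 28/d):
(1, 28), (2, 14), (4, 7), (7, 4), (14, 2), (28, 1)

(1, 28), (2, 14), (4, 7), (7, 4), (14, 2), (28, 1)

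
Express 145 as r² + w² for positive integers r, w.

We need to find integers r, w > 0 such that r² + w² = 145.
Trying r = 1: w² = 145 - 1² = 145 - 1 = 144
w = 12
Check: 1² + 12² = 1 + 144 = 145 ✓

145 = 1² + 12²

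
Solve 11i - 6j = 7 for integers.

Step 1: Check solvability.
gcd(11, 6) = 1
Since 1 divides 7, solutions exist.

Step 2: Apply extended Euclidean algorithm to find gcd.
We find integers such that 11*x0 + 6*y0 = 1

Step 3: Scale the particular solution.
Multiply by 7/1 = 7:
i = -7, j = -14

Step 4: Verify.
11*(-7) - 6*(-14) = 7 = 7 ✓

i = -7, j = -14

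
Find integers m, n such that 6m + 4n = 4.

Step 1: Check solvability.
gcd(6, 4) = 2
Since 2 divides 4, solutions exist.

Step 2: Apply extended Euclidean algorithm to find gcd.
We find integers such that 6*x0 + 4*y0 = 2

Step 3: Scale the particular solution.
Multiply by 4/2 = 2:
m = 2, n = -2

Step 4: Verify.
6*(2) + 4*(-2) = 4 = 4 ✓

m = 2, n = -2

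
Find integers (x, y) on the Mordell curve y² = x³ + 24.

Try small integer x values and check whether x³ + 24 is a perfect square.
x = -2: x³ + 24 = -2³ + 24 = -8 + 24 = 16
Is 16 a perfect square? 4² = 16 ✓
So (x, y) = (-2, -4) is a solution.

x = -2, y = -4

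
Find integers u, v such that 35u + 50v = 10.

Step 1: Check solvability.
gcd(35, 50) = 5
Since 5 divides 10, solutions exist.

Step 2: Apply extended Euclidean algorithm to find gcd.
We find integers such that 35*x0 + 50*y0 = 5

Step 3: Scale the particular solution.
Multiply by 10/5 = 2:
u = 6, v = -4

Step 4: Verify.
35*(6) + 50*(-4) = 10 = 10 ✓

u = 6, v = -4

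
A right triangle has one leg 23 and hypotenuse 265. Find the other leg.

b² = c² - a² = 70225 - 529 = 69696
b = 264

264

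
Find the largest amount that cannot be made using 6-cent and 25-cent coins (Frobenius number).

For two coprime denominations a and b, the Frobenius number (largest value not representable as a non-negative combination) is ab - a - b.
Here gcd(6, 25) = 1, so they are coprime.
F(6, 25) = 6·25 - 6 - 25 = 150 - 31 = 119

119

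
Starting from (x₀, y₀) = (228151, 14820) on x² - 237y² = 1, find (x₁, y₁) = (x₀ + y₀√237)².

Solutions to x² - Dy² = 1 are generated by powers of (x₀ + y₀√D).
The next solution satisfies x₁ + y₁√237 = (x₀ + y₀√237)², giving:
x₁ = x₀² + 237y₀² = 228151² + 237·14820² = 52052878801 + 52052878800 = 104105757601
y₁ = 2x₀y₀ = 2·228151·14820 = 6762395640

Verify: 104105757601² - 237·6762395640² = 10838008765678169275201 - 10838008765678169275200 = 1 ✓

x = 104105757601, y = 6762395640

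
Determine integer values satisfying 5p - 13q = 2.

Step 1: Check solvability.
gcd(5, 13) = 1
Since 1 divides 2, solutions exist.

Step 2: Apply extended Euclidean algorithm to find gcd.
We find integers such that 5*x0 + 13*y0 = 1

Step 3: Scale the particular solution.
Multiply by 2/1 = 2:
p = -10, q = -4

Step 4: Verify.
5*(-10) - 13*(-4) = 2 = 2 ✓

p = -10, q = -4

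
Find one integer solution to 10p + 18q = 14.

Step 1: Check solvability.
gcd(10, 18) = 2
Since 2 divides 14, solutions exist.

Step 2: Apply extended Euclidean algorithm to find gcd.
We find integers such that 10*x0 + 18*y0 = 2

Step 3: Scale the particular solution.
Multiply by 14/2 = 7:
p = 14, q = -7

Step 4: Verify.
10*(14) + 18*(-7) = 14 = 14 ✓

p = 14, q = -7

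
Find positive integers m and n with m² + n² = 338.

We need to find integers m, n > 0 such that m² + n² = 338.
Trying m = 7: n² = 338 - 7² = 338 - 49 = 289
n = 17
Check: 7² + 17² = 49 + 289 = 338 ✓

338 = 7² + 17²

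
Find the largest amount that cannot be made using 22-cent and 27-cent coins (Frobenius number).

For two coprime denominations a and b, the Frobenius number (largest value not representable as a non-negative combination) is ab - a - b.
Here gcd(22, 27) = 1, so they are coprime.
F(22, 27) = 22·27 - 22 - 27 = 594 - 49 = 545

545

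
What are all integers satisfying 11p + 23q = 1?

Step 1: Compute gcd(11, 23) = 1.
Since 1 divides 1, solutions exist.

Step 2: Find a particular solution using extended Euclidean algorithm.
We get p₀ = -2, q₀ = 1.
Check: 11*-2 + 23*1 = 1 = 1 ✓

Step 3: Write the general solution.
p = -2 + (23/1)t = -2 + 23t
q = 1 - (11/1)t = 1 - 11t
for any integer t.

p = -2 + 23t, q = 1 - 11t for integer t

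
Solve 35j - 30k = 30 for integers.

Step 1: Check solvability.
gcd(35, 30) = 5
Since 5 divides 30, solutions exist.

Step 2: Apply extended Euclidean algorithm to find gcd.
We find integers such that 35*x0 + 30*y0 = 5

Step 3: Scale the particular solution.
Multiply by 30/5 = 6:
j = 6, k = 6

Step 4: Verify.
35*(6) - 30*(6) = 30 = 30 ✓

j = 6, k = 6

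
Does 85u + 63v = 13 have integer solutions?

Step 1: Compute gcd(85, 63).
gcd(85, 63) = 1

Step 2: Check divisibility.
Does 1 divide 13? 13 = 1 x 13, so yes.

By the theorem on linear Diophantine equations, 85u + 63v = 13 has integer solutions if and only if gcd(85, 63) divides 13. Since 1 | 13, solutions exist.

Yes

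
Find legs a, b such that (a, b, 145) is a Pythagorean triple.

We need a² + b² = 145² = 21025.
Trying: 17² + 144² = 289 + 20736 = 21025 ✓

(17, 144, 145)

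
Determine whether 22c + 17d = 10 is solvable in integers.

Step 1: Compute gcd(22, 17).
gcd(22, 17) = 1

Step 2: Check divisibility.
Does 1 divide 10? 10 = 1 x 10, so yes.

By the theorem on linear Diophantine equations, 22c + 17d = 10 has integer solutions if and only if gcd(22, 17) divides 10. Since 1 | 10, solutions exist.

Yes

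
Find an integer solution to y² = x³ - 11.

Try small integer x values and check whether x³ - 11 is a perfect square.
x = 15: x³ - 11 = 15³ - 11 = 3375 - 11 = 3364
Is 3364 a perfect square? 58² = 3364 ✓
So (x, y) = (15, -58) is a solution.

x = 15, y = -58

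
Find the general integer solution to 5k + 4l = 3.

Step 1: Compute gcd(5, 4) = 1.
Since 1 divides 3, solutions exist.

Step 2: Find a particular solution using extended Euclidean algorithm.
We get k₀ = 3, l₀ = -3.
Check: 5*3 + 4*-3 = 3 = 3 ✓

Step 3: Write the general solution.
k = 3 + (4/1)t = 3 + 4t
l = -3 - (5/1)t = -3 - 5t
for any integer t.

k = 3 + 4t, l = -3 - 5t for integer t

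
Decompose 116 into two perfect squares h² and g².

We need to find integers h, g > 0 such that h² + g² = 116.
Trying h = 4: g² = 116 - 4² = 116 - 16 = 100
g = 10
Check: 4² + 10² = 16 + 100 = 116 ✓

116 = 4² + 10²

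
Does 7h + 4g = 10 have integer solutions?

Step 1: Compute gcd(7, 4).
gcd(7, 4) = 1

Step 2: Check divisibility.
Does 1 divide 10? 10 = 1 x 10, so yes.

By the theorem on linear Diophantine equations, 7h + 4g = 10 has integer solutions if and only if gcd(7, 4) divides 10. Since 1 | 10, solutions exist.

Yes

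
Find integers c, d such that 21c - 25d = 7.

Step 1: Check solvability.
gcd(21, 25) = 1
Since 1 divides 7, solutions exist.

Step 2: Apply extended Euclidean algorithm to find gcd.
We find integers such that 21*x0 + 25*y0 = 1

Step 3: Scale the particular solution.
Multiply by 7/1 = 7:
c = 42, d = 35

Step 4: Verify.
21*(42) - 25*(35) = 7 = 7 ✓

c = 42, d = 35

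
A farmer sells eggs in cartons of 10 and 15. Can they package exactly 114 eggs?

We need non-negative a, b with 10a + 15b = 114.
gcd(10, 15) = 5, and 5 does not divide 114.
No integer solutions exist.

No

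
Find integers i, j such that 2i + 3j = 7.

Step 1: Check solvability.
gcd(2, 3) = 1
Since 1 divides 7, solutions exist.

Step 2: Apply extended Euclidean algorithm to find gcd.
We find integers such that 2*x0 + 3*y0 = 1

Step 3: Scale the particular solution.
Multiply by 7/1 = 7:
i = -7, j = 7

Step 4: Verify.
2*(-7) + 3*(7) = 7 = 7 ✓

i = -7, j = 7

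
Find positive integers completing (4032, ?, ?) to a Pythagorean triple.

We need the other leg and hypotenuse such that 4032² + x² = c².
Take x = 5624, c = 6920: 4032² + 5624² = 16257024 + 31629376 = 47886400 = 6920² ✓
Triple: (5624, 4032, 6920)

(5624, 4032, 6920)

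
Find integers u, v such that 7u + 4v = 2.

Step 1: Check solvability.
gcd(7, 4) = 1
Since 1 divides 2, solutions exist.

Step 2: Apply extended Euclidean algorithm to find gcd.
We find integers such that 7*x0 + 4*y0 = 1

Step 3: Scale the particular solution.
Multiply by 2/1 = 2:
u = -2, v = 4

Step 4: Verify.
7*(-2) + 4*(4) = 2 = 2 ✓

u = -2, v = 4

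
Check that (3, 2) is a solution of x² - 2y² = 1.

Compute x² = 3² = 9
Compute 2y² = 2·2² = 2·4 = 8
x² - 2y² = 9 - 8 = 1
Since this equals 1, (3, 2) is a solution.

Yes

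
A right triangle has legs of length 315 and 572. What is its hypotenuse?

c² = a² + b² = 315² + 572² = 99225 + 327184 = 426409
c = 653

653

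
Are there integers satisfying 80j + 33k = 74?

Step 1: Compute gcd(80, 33).
gcd(80, 33) = 1

Step 2: Check divisibility.
Does 1 divide 74? 74 = 1 x 74, so yes.

By the theorem on linear Diophantine equations, 80j + 33k = 74 has integer solutions if and only if gcd(80, 33) divides 74. Since 1 | 74, solutions exist.

Yes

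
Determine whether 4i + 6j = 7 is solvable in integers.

Step 1: Compute gcd(4, 6).
gcd(4, 6) = 2

Step 2: Check divisibility.
Does 2 divide 7? 7 = 2 x 3 + 1, so no.

By the theorem on linear Diophantine equations, 4i + 6j = 7 has integer solutions if and only if gcd(4, 6) divides 7. Since 2 does not divide 7, no solutions exist.

No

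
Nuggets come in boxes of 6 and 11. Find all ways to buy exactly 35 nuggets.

We need non-negative integers (x, y) with 6x + 11y = 35.
For each x in 0..5, check if 35 - 6x is a non-negative multiple of 11.
x = 4: 11y = 11, y = 1 ✓

(4 boxes of 6, 1 boxes of 11)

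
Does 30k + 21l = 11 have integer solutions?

Step 1: Compute gcd(30, 21).
gcd(30, 21) = 3

Step 2: Check divisibility.
Does 3 divide 11? 11 = 3 x 3 + 2, so no.

By the theorem on linear Diophantine equations, 30k + 21l = 11 has integer solutions if and only if gcd(30, 21) divides 11. Since 3 does not divide 11, no solutions exist.

No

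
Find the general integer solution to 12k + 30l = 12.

Step 1: Compute gcd(12, 30) = 6.
Since 6 divides 12, solutions exist.

Step 2: Find a particular solution using extended Euclidean algorithm.
We get k₀ = -4, l₀ = 2.
Check: 12*-4 + 30*2 = 12 = 12 ✓

Step 3: Write the general solution.
k = -4 + (30/6)t = -4 + 5t
l = 2 - (12/6)t = 2 - 2t
for any integer t.

k = -4 + 5t, l = 2 - 2t for integer t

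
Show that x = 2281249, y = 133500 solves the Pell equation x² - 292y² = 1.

Compute x² = 2281249² = 5204097000001
Compute 292y² = 292·133500² = 292·17822250000 = 5204097000000
x² - 292y² = 5204097000001 - 5204097000000 = 1
Since this equals 1, (2281249, 133500) is a solution.

Yes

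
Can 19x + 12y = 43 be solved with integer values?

Step 1: Compute gcd(19, 12).
gcd(19, 12) = 1

Step 2: Check divisibility.
Does 1 divide 43? 43 = 1 x 43, so yes.

By the theorem on linear Diophantine equations, 19x + 12y = 43 has integer solutions if and only if gcd(19, 12) divides 43. Since 1 | 43, solutions exist.

Yes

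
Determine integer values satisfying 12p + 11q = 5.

Step 1: Check solvability.
gcd(12, 11) = 1
Since 1 divides 5, solutions exist.

Step 2: Apply extended Euclidean algorithm to find gcd.
We find integers such that 12*x0 + 11*y0 = 1

Step 3: Scale the particular solution.
Multiply by 5/1 = 5:
p = 5, q = -5

Step 4: Verify.
12*(5) + 11*(-5) = 5 = 5 ✓

p = 5, q = -5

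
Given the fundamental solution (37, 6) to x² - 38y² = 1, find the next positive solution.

Solutions to x² - Dy² = 1 are generated by powers of (x₀ + y₀√D).
The next solution satisfies x₁ + y₁√38 = (x₀ + y₀√38)², giving:
x₁ = x₀² + 38y₀² = 37² + 38·6² = 1369 + 1368 = 2737
y₁ = 2x₀y₀ = 2·37·6 = 444

Verify: 2737² - 38·444² = 7491169 - 7491168 = 1 ✓

x = 2737, y = 444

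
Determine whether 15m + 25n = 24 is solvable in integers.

Step 1: Compute gcd(15, 25).
gcd(15, 25) = 5

Step 2: Check divisibility.
Does 5 divide 24? 24 = 5 x 4 + 4, so no.

By the theorem on linear Diophantine equations, 15m + 25n = 24 has integer solutions if and only if gcd(15, 25) divides 24. Since 5 does not divide 24, no solutions exist.

No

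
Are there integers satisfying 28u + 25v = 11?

Step 1: Compute gcd(28, 25).
gcd(28, 25) = 1

Step 2: Check divisibility.
Does 1 divide 11? 11 = 1 x 11, so yes.

By the theorem on linear Diophantine equations, 28u + 25v = 11 has integer solutions if and only if gcd(28, 25) divides 11. Since 1 | 11, solutions exist.

Yes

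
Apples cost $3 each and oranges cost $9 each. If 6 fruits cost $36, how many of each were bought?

Let a = apples, o = oranges.
a + o = 6
3a + 9o = 36
Substitute o = 6 - a:
3a + 9(6 - a) = 36
(3 - 9)a = 36 - 54
-6a = -18
a = 3, o = 6 - 3 = 3

Apples: 3, Oranges: 3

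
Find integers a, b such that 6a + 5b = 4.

Step 1: Check solvability.
gcd(6, 5) = 1
Since 1 divides 4, solutions exist.

Step 2: Apply extended Euclidean algorithm to find gcd.
We find integers such that 6*x0 + 5*y0 = 1

Step 3: Scale the particular solution.
Multiply by 4/1 = 4:
a = 4, b = -4

Step 4: Verify.
6*(4) + 5*(-4) = 4 = 4 ✓

a = 4, b = -4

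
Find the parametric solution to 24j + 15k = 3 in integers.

Step 1: Compute gcd(24, 15) = 3.
Since 3 divides 3, solutions exist.

Step 2: Find a particular solution using extended Euclidean algorithm.
We get j₀ = 2, k₀ = -3.
Check: 24*2 + 15*-3 = 3 = 3 ✓

Step 3: Write the general solution.
j = 2 + (15/3)t = 2 + 5t
k = -3 - (24/3)t = -3 - 8t
for any integer t.

j = 2 + 5t, k = -3 - 8t for integer t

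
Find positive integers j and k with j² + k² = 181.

We need to find integers j, k > 0 such that j² + k² = 181.
Trying j = 9: k² = 181 - 9² = 181 - 81 = 100
k = 10
Check: 9² + 10² = 81 + 100 = 181 ✓

181 = 9² + 10²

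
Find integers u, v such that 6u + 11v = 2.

Step 1: Check solvability.
gcd(6, 11) = 1
Since 1 divides 2, solutions exist.

Step 2: Apply extended Euclidean algorithm to find gcd.
We find integers such that 6*x0 + 11*y0 = 1

Step 3: Scale the particular solution.
Multiply by 2/1 = 2:
u = 4, v = -2

Step 4: Verify.
6*(4) + 11*(-2) = 2 = 2 ✓

u = 4, v = -2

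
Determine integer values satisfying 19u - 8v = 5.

Step 1: Check solvability.
gcd(19, 8) = 1
Since 1 divides 5, solutions exist.

Step 2: Apply extended Euclidean algorithm to find gcd.
We find integers such that 19*x0 + 8*y0 = 1

Step 3: Scale the particular solution.
Multiply by 5/1 = 5:
u = 15, v = 35

Step 4: Verify.
19*(15) - 8*(35) = 5 = 5 ✓

u = 15, v = 35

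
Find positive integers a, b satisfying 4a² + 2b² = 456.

Try small values of a and check whether (456 - 4a²)/2 is a perfect square.
a = 8: 4·8² = 256, so 2b² = 456 - 256 = 200, giving b² = 100, b = 10.
Check: 4·8² + 2·10² = 256 + 200 = 456 ✓

a = 8, b = 10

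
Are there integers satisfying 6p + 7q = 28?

Step 1: Compute gcd(6, 7).
gcd(6, 7) = 1

Step 2: Check divisibility.
Does 1 divide 28? 28 = 1 x 28, so yes.

By the theorem on linear Diophantine equations, 6p + 7q = 28 has integer solutions if and only if gcd(6, 7) divides 28. Since 1 | 28, solutions exist.

Yes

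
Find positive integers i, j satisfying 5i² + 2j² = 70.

Try small values of i and check whether (70 - 5i²)/2 is a perfect square.
i = 2: 5·2² = 20, so 2j² = 70 - 20 = 50, giving j² = 25, j = 5.
Check: 5·2² + 2·5² = 20 + 50 = 70 ✓

i = 2, j = 5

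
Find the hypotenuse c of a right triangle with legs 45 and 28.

c² = a² + b² = 45² + 28² = 2025 + 784 = 2809
c = 53

53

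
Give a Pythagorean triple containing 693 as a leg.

We need the other leg and hypotenuse such that 693² + x² = c².
Take x = 1560, c = 1707: 693² + 1560² = 480249 + 2433600 = 2913849 = 1707² ✓
Triple: (693, 1560, 1707)

(693, 1560, 1707)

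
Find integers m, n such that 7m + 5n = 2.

Step 1: Check solvability.
gcd(7, 5) = 1
Since 1 divides 2, solutions exist.

Step 2: Apply extended Euclidean algorithm to find gcd.
We find integers such that 7*x0 + 5*y0 = 1

Step 3: Scale the particular solution.
Multiply by 2/1 = 2:
m = -4, n = 6

Step 4: Verify.
7*(-4) + 5*(6) = 2 = 2 ✓

m = -4, n = 6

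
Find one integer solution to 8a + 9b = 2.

Step 1: Check solvability.
gcd(8, 9) = 1
Since 1 divides 2, solutions exist.

Step 2: Apply extended Euclidean algorithm to find gcd.
We find integers such that 8*x0 + 9*y0 = 1

Step 3: Scale the particular solution.
Multiply by 2/1 = 2:
a = -2, b = 2

Step 4: Verify.
8*(-2) + 9*(2) = 2 = 2 ✓

a = -2, b = 2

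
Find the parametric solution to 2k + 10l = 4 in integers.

Step 1: Compute gcd(2, 10) = 2.
Since 2 divides 4, solutions exist.

Step 2: Find a particular solution using extended Euclidean algorithm.
We get k₀ = 2, l₀ = 0.
Check: 2*2 + 10*0 = 4 = 4 ✓

Step 3: Write the general solution.
k = 2 + (10/2)t = 2 + 5t
l = 0 - (2/2)t = 0 - 1t
for any integer t.

k = 2 + 5t, l = 0 - 1t for integer t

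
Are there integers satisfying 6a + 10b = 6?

Step 1: Compute gcd(6, 10).
gcd(6, 10) = 2

Step 2: Check divisibility.
Does 2 divide 6? 6 = 2 x 3, so yes.

By the theorem on linear Diophantine equations, 6a + 10b = 6 has integer solutions if and only if gcd(6, 10) divides 6. Since 2 | 6, solutions exist.

Yes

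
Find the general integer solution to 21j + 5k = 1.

Step 1: Compute gcd(21, 5) = 1.
Since 1 divides 1, solutions exist.

Step 2: Find a particular solution using extended Euclidean algorithm.
We get j₀ = 1, k₀ = -4.
Check: 21*1 + 5*-4 = 1 = 1 ✓

Step 3: Write the general solution.
j = 1 + (5/1)t = 1 + 5t
k = -4 - (21/1)t = -4 - 21t
for any integer t.

j = 1 + 5t, k = -4 - 21t for integer t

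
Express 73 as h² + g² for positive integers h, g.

We need to find integers h, g > 0 such that h² + g² = 73.
Trying h = 3: g² = 73 - 3² = 73 - 9 = 64
g = 8
Check: 3² + 8² = 9 + 64 = 73 ✓

73 = 3² + 8²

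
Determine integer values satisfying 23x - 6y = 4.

Step 1: Check solvability.
gcd(23, 6) = 1
Since 1 divides 4, solutions exist.

Step 2: Apply extended Euclidean algorithm to find gcd.
We find integers such that 23*x0 + 6*y0 = 1

Step 3: Scale the particular solution.
Multiply by 4/1 = 4:
x = -4, y = -16

Step 4: Verify.
23*(-4) - 6*(-16) = 4 = 4 ✓

x = -4, y = -16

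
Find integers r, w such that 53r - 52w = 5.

Step 1: Check solvability.
gcd(53, 52) = 1
Since 1 divides 5, solutions exist.

Step 2: Apply extended Euclidean algorithm to find gcd.
We find integers such that 53*x0 + 52*y0 = 1

Step 3: Scale the particular solution.
Multiply by 5/1 = 5:
r = 5, w = 5

Step 4: Verify.
53*(5) - 52*(5) = 5 = 5 ✓

r = 5, w = 5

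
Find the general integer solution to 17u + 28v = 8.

Step 1: Compute gcd(17, 28) = 1.
Since 1 divides 8, solutions exist.

Step 2: Find a particular solution using extended Euclidean algorithm.
We get u₀ = 40, v₀ = -24.
Check: 17*40 + 28*-24 = 8 = 8 ✓

Step 3: Write the general solution.
u = 40 + (28/1)t = 40 + 28t
v = -24 - (17/1)t = -24 - 17t
for any integer t.

u = 40 + 28t, v = -24 - 17t for integer t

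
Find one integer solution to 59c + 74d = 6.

Step 1: Check solvability.
gcd(59, 74) = 1
Since 1 divides 6, solutions exist.

Step 2: Apply extended Euclidean algorithm to find gcd.
We find integers such that 59*x0 + 74*y0 = 1

Step 3: Scale the particular solution.
Multiply by 6/1 = 6:
c = -30, d = 24

Step 4: Verify.
59*(-30) + 74*(24) = 6 = 6 ✓

c = -30, d = 24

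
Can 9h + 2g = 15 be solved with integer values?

Step 1: Compute gcd(9, 2).
gcd(9, 2) = 1

Step 2: Check divisibility.
Does 1 divide 15? 15 = 1 x 15, so yes.

By the theorem on linear Diophantine equations, 9h + 2g = 15 has integer solutions if and only if gcd(9, 2) divides 15. Since 1 | 15, solutions exist.

Yes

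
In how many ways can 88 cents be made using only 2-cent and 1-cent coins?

We need non-negative integers (x, y) with 2x + 1y = 88.
For each x from 0 to 44, check if (88 - 2x) is a non-negative multiple of 1.
Solutions (x, y): (0,88), (1,86), (2,84), (3,82), ...
Count: 45

45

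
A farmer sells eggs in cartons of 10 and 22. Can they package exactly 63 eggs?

We need non-negative a, b with 10a + 22b = 63.
gcd(10, 22) = 2, and 2 does not divide 63.
No integer solutions exist.

No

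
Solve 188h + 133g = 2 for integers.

Step 1: Check solvability.
gcd(188, 133) = 1
Since 1 divides 2, solutions exist.

Step 2: Apply extended Euclidean algorithm to find gcd.
We find integers such that 188*x0 + 133*y0 = 1

Step 3: Scale the particular solution.
Multiply by 2/1 = 2:
h = -58, g = 82

Step 4: Verify.
188*(-58) + 133*(82) = 2 = 2 ✓

h = -58, g = 82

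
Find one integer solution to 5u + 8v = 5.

Step 1: Check solvability.
gcd(5, 8) = 1
Since 1 divides 5, solutions exist.

Step 2: Apply extended Euclidean algorithm to find gcd.
We find integers such that 5*x0 + 8*y0 = 1

Step 3: Scale the particular solution.
Multiply by 5/1 = 5:
u = -15, v = 10

Step 4: Verify.
5*(-15) + 8*(10) = 5 = 5 ✓

u = -15, v = 10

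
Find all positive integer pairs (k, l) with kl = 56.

The positive divisors of 56 are: 1, 2, 4, 7, 8, 14, 28, 56.
Each divisor d gives the pair (d, 56/d):
(1, 56), (2, 28), (4, 14), (7, 8), (8, 7), (14, 4), (28, 2), (56, 1)

(1, 56), (2, 28), (4, 14), (7, 8), (8, 7), (14, 4), (28, 2), (56, 1)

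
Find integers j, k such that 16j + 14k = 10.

Step 1: Check solvability.
gcd(16, 14) = 2
Since 2 divides 10, solutions exist.

Step 2: Apply extended Euclidean algorithm to find gcd.
We find integers such that 16*x0 + 14*y0 = 2

Step 3: Scale the particular solution.
Multiply by 10/2 = 5:
j = 5, k = -5

Step 4: Verify.
16*(5) + 14*(-5) = 10 = 10 ✓

j = 5, k = -5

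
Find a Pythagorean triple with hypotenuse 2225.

We need a² + b² = 2225² = 4950625.
Trying: 2185² + 420² = 4774225 + 176400 = 4950625 ✓

(2185, 420, 2225)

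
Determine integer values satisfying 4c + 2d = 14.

Step 1: Check solvability.
gcd(4, 2) = 2
Since 2 divides 14, solutions exist.

Step 2: Apply extended Euclidean algorithm to find gcd.
We find integers such that 4*x0 + 2*y0 = 2

Step 3: Scale the particular solution.
Multiply by 14/2 = 7:
c = 0, d = 7

Step 4: Verify.
4*(0) + 2*(7) = 14 = 14 ✓

c = 0, d = 7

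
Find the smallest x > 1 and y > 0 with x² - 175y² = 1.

We seek the smallest positive integers (x, y) with x² - 175y² = 1, i.e., x² = 175y² + 1.
Try successive y values:
y = 1: x² = 175·1² + 1 = 176, not a perfect square
y = 2: x² = 175·2² + 1 = 701, not a perfect square
y = 3: x² = 175·3² + 1 = 1576, not a perfect square
... continuing the search (or via continued fractions) ...
y = 153: x² = 175·153² + 1 = 4096576, x = 2024 ✓

Verify: 2024² - 175·153² = 4096576 - 4096575 = 1 ✓

x = 2024, y = 153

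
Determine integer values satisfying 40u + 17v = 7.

Step 1: Check solvability.
gcd(40, 17) = 1
Since 1 divides 7, solutions exist.

Step 2: Apply extended Euclidean algorithm to find gcd.
We find integers such that 40*x0 + 17*y0 = 1

Step 3: Scale the particular solution.
Multiply by 7/1 = 7:
u = 21, v = -49

Step 4: Verify.
40*(21) + 17*(-49) = 7 = 7 ✓

u = 21, v = -49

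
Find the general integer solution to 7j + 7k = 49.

Step 1: Compute gcd(7, 7) = 7.
Since 7 divides 49, solutions exist.

Step 2: Find a particular solution using extended Euclidean algorithm.
We get j₀ = 0, k₀ = 7.
Check: 7*0 + 7*7 = 49 = 49 ✓

Step 3: Write the general solution.
j = 0 + (7/7)t = 0 + 1t
k = 7 - (7/7)t = 7 - 1t
for any integer t.

j = 0 + 1t, k = 7 - 1t for integer t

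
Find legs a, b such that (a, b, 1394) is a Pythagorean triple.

We need a² + b² = 1394² = 1943236.
Trying: 910² + 1056² = 828100 + 1115136 = 1943236 ✓

(910, 1056, 1394)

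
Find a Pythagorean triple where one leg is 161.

We need the other leg and hypotenuse such that 161² + x² = c².
Take x = 240, c = 289: 161² + 240² = 25921 + 57600 = 83521 = 289² ✓
Triple: (161, 240, 289)

(161, 240, 289)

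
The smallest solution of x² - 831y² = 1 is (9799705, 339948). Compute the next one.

Solutions to x² - Dy² = 1 are generated by powers of (x₀ + y₀√D).
The next solution satisfies x₁ + y₁√831 = (x₀ + y₀√831)², giving:
x₁ = x₀² + 831y₀² = 9799705² + 831·339948² = 96034218087025 + 96034218087024 = 192068436174049
y₁ = 2x₀y₀ = 2·9799705·339948 = 6662780230680

Verify: 192068436174049² - 831·6662780230680² = 36890284174344734465021054401 - 36890284174344734465021054400 = 1 ✓

x = 192068436174049, y = 6662780230680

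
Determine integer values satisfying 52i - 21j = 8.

Step 1: Check solvability.
gcd(52, 21) = 1
Since 1 divides 8, solutions exist.

Step 2: Apply extended Euclidean algorithm to find gcd.
We find integers such that 52*x0 + 21*y0 = 1

Step 3: Scale the particular solution.
Multiply by 8/1 = 8:
i = -16, j = -40

Step 4: Verify.
52*(-16) - 21*(-40) = 8 = 8 ✓

i = -16, j = -40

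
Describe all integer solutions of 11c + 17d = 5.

Step 1: Compute gcd(11, 17) = 1.
Since 1 divides 5, solutions exist.

Step 2: Find a particular solution using extended Euclidean algorithm.
We get c₀ = -15, d₀ = 10.
Check: 11*-15 + 17*10 = 5 = 5 ✓

Step 3: Write the general solution.
c = -15 + (17/1)t = -15 + 17t
d = 10 - (11/1)t = 10 - 11t
for any integer t.

c = -15 + 17t, d = 10 - 11t for integer t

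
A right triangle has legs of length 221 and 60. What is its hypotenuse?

c² = a² + b² = 221² + 60² = 48841 + 3600 = 52441
c = 229

229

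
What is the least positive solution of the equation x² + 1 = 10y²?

We need x² = 10y² - 1. Try successive y:
y = 1: x² = 10·1² - 1 = 9 = 3² ✓
Check: 3² - 10·1² = 9 - 10 = -1 ✓

x = 3, y = 1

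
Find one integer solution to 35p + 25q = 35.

Step 1: Check solvability.
gcd(35, 25) = 5
Since 5 divides 35, solutions exist.

Step 2: Apply extended Euclidean algorithm to find gcd.
We find integers such that 35*x0 + 25*y0 = 5

Step 3: Scale the particular solution.
Multiply by 35/5 = 7:
p = -14, q = 21

Step 4: Verify.
35*(-14) + 25*(21) = 35 = 35 ✓

p = -14, q = 21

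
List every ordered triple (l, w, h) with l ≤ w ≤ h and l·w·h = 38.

Iterate l from 1 to ⌊38^(1/3)⌋. For each l dividing 38, iterate w ≥ l with w dividing 38/l, and set h = 38/(l·w).
Triples found (2): (1×1×38), (1×2×19)

(1×1×38), (1×2×19)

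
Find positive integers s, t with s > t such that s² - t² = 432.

Factor: s² - t² = (s+t)(s-t) = 432.
We need two factors of 432 with the same parity.
Use s+t = 216 and s-t = 2 (product 216·2 = 432).
Adding: 2s = 218, so s = 109.
Subtracting: 2t = 214, so t = 107.
Check: 109² - 107² = 11881 - 11449 = 432 ✓

s = 109, t = 107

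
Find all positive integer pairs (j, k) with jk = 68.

The positive divisors of 68 are: 1, 2, 4, 17, 34, 68.
Each divisor d gives the pair (d, 68/d):
(1, 68), (2, 34), (4, 17), (17, 4), (34, 2), (68, 1)

(1, 68), (2, 34), (4, 17), (17, 4), (34, 2), (68, 1)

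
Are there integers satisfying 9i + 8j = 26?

Step 1: Compute gcd(9, 8).
gcd(9, 8) = 1

Step 2: Check divisibility.
Does 1 divide 26? 26 = 1 x 26, so yes.

By the theorem on linear Diophantine equations, 9i + 8j = 26 has integer solutions if and only if gcd(9, 8) divides 26. Since 1 | 26, solutions exist.

Yes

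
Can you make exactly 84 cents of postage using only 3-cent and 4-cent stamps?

We need non-negative x, y with 3x + 4y = 84.
gcd(3, 4) = 1 divides 84, so integer solutions exist.
Search for a non-negative one: x = 0 gives 4y = 84 - 0 = 84, so y = 21.
Check: 3·0 + 4·21 = 84 ✓

Yes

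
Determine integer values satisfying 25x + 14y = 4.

Step 1: Check solvability.
gcd(25, 14) = 1
Since 1 divides 4, solutions exist.

Step 2: Apply extended Euclidean algorithm to find gcd.
We find integers such that 25*x0 + 14*y0 = 1

Step 3: Scale the particular solution.
Multiply by 4/1 = 4:
x = -20, y = 36

Step 4: Verify.
25*(-20) + 14*(36) = 4 = 4 ✓

x = -20, y = 36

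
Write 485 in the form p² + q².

We need to find integers p, q > 0 such that p² + q² = 485.
Trying p = 1: q² = 485 - 1² = 485 - 1 = 484
q = 22
Check: 1² + 22² = 1 + 484 = 485 ✓

485 = 1² + 22²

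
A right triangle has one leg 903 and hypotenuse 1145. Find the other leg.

b² = c² - a² = 1311025 - 815409 = 495616
b = 704

704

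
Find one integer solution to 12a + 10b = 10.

Step 1: Check solvability.
gcd(12, 10) = 2
Since 2 divides 10, solutions exist.

Step 2: Apply extended Euclidean algorithm to find gcd.
We find integers such that 12*x0 + 10*y0 = 2

Step 3: Scale the particular solution.
Multiply by 10/2 = 5:
a = 5, b = -5

Step 4: Verify.
12*(5) + 10*(-5) = 10 = 10 ✓

a = 5, b = -5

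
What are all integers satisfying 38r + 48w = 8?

Step 1: Compute gcd(38, 48) = 2.
Since 2 divides 8, solutions exist.

Step 2: Find a particular solution using extended Euclidean algorithm.
We get r₀ = -20, w₀ = 16.
Check: 38*-20 + 48*16 = 8 = 8 ✓

Step 3: Write the general solution.
r = -20 + (48/2)t = -20 + 24t
w = 16 - (38/2)t = 16 - 19t
for any integer t.

r = -20 + 24t, w = 16 - 19t for integer t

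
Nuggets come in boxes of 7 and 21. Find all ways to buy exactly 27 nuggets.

We need non-negative integers (x, y) with 7x + 21y = 27.
For each x in 0..3, check if 27 - 7x is a non-negative multiple of 21.
No x yields an integer y ≥ 0.

No solution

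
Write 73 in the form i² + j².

We need to find integers i, j > 0 such that i² + j² = 73.
Trying i = 3: j² = 73 - 3² = 73 - 9 = 64
j = 8
Check: 3² + 8² = 9 + 64 = 73 ✓

73 = 3² + 8²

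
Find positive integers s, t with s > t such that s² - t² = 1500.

Factor: s² - t² = (s+t)(s-t) = 1500.
We need two factors of 1500 with the same parity.
Use s+t = 750 and s-t = 2 (product 750·2 = 1500).
Adding: 2s = 752, so s = 376.
Subtracting: 2t = 748, so t = 374.
Check: 376² - 374² = 141376 - 139876 = 1500 ✓

s = 376, t = 374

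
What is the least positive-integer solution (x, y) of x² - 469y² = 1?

We seek the smallest positive integers (x, y) with x² - 469y² = 1, i.e., x² = 469y² + 1.
Try successive y values:
y = 1: x² = 469·1² + 1 = 470, not a perfect square
y = 2: x² = 469·2² + 1 = 1877, not a perfect square
y = 3: x² = 469·3² + 1 = 4222, not a perfect square
... continuing the search (or via continued fractions) ...
y = 6336: x² = 469·6336² + 1 = 18827956225, x = 137215 ✓

Verify: 137215² - 469·6336² = 18827956225 - 18827956224 = 1 ✓

x = 137215, y = 6336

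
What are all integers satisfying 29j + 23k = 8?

Step 1: Compute gcd(29, 23) = 1.
Since 1 divides 8, solutions exist.

Step 2: Find a particular solution using extended Euclidean algorithm.
We get j₀ = 32, k₀ = -40.
Check: 29*32 + 23*-40 = 8 = 8 ✓

Step 3: Write the general solution.
j = 32 + (23/1)t = 32 + 23t
k = -40 - (29/1)t = -40 - 29t
for any integer t.

j = 32 + 23t, k = -40 - 29t for integer t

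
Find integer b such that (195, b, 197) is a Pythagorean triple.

b² = c² - a² = 197² - 195² = 38809 - 38025 = 784
b = sqrt(784) = 28

28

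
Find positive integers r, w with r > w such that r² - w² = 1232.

Factor: r² - w² = (r+w)(r-w) = 1232.
We need two factors of 1232 with the same parity.
Use r+w = 616 and r-w = 2 (product 616·2 = 1232).
Adding: 2r = 618, so r = 309.
Subtracting: 2w = 614, so w = 307.
Check: 309² - 307² = 95481 - 94249 = 1232 ✓

r = 309, w = 307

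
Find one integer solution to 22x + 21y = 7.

Step 1: Check solvability.
gcd(22, 21) = 1
Since 1 divides 7, solutions exist.

Step 2: Apply extended Euclidean algorithm to find gcd.
We find integers such that 22*x0 + 21*y0 = 1

Step 3: Scale the particular solution.
Multiply by 7/1 = 7:
x = 7, y = -7

Step 4: Verify.
22*(7) + 21*(-7) = 7 = 7 ✓

x = 7, y = -7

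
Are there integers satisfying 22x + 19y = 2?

Step 1: Compute gcd(22, 19).
gcd(22, 19) = 1

Step 2: Check divisibility.
Does 1 divide 2? 2 = 1 x 2, so yes.

By the theorem on linear Diophantine equations, 22x + 19y = 2 has integer solutions if and only if gcd(22, 19) divides 2. Since 1 | 2, solutions exist.

Yes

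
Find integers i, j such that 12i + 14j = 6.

Step 1: Check solvability.
gcd(12, 14) = 2
Since 2 divides 6, solutions exist.

Step 2: Apply extended Euclidean algorithm to find gcd.
We find integers such that 12*x0 + 14*y0 = 2

Step 3: Scale the particular solution.
Multiply by 6/2 = 3:
i = -3, j = 3

Step 4: Verify.
12*(-3) + 14*(3) = 6 = 6 ✓

i = -3, j = 3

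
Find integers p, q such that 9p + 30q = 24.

Step 1: Check solvability.
gcd(9, 30) = 3
Since 3 divides 24, solutions exist.

Step 2: Apply extended Euclidean algorithm to find gcd.
We find integers such that 9*x0 + 30*y0 = 3

Step 3: Scale the particular solution.
Multiply by 24/3 = 8:
p = -24, q = 8

Step 4: Verify.
9*(-24) + 30*(8) = 24 = 24 ✓

p = -24, q = 8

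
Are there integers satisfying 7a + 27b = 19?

Step 1: Compute gcd(7, 27).
gcd(7, 27) = 1

Step 2: Check divisibility.
Does 1 divide 19? 19 = 1 x 19, so yes.

By the theorem on linear Diophantine equations, 7a + 27b = 19 has integer solutions if and only if gcd(7, 27) divides 19. Since 1 | 19, solutions exist.

Yes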